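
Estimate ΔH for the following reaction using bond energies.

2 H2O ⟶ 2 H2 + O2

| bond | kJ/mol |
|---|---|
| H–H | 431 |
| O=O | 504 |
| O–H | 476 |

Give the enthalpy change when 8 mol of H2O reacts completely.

Bonds broken (reactants):
  O–H: 4 × 476 = 1904
  Σ(broken) = 1904 kJ
Bonds formed (products):
  H–H: 2 × 431 = 862
  O=O: 1 × 504 = 504
  Σ(formed) = 1366 kJ
ΔH = Σ(broken) − Σ(formed) = 1904 − 1366 = +538 kJ
For 4× the reaction as written: 4 × (+538) = +2152 kJ

ΔH = +2152 kJ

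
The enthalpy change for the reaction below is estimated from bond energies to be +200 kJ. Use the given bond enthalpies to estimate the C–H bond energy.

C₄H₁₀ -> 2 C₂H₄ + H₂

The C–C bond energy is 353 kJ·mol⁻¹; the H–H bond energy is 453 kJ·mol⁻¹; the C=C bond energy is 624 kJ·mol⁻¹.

D(C–H) ≈ 421 kJ/mol

Let D be the C–H bond energy.
Σ(broken) = 3×353 + 10×D = 1059 + 10D
Σ(formed) = 8×D + 2×624 + 1×453 = 1701 + 8D
ΔH = Σ(broken) − Σ(formed) = (1059 + 10D) − (1701 + 8D) = −642 + 2D
Setting this equal to +200 kJ gives 2D = 842, so D = 421 kJ/mol.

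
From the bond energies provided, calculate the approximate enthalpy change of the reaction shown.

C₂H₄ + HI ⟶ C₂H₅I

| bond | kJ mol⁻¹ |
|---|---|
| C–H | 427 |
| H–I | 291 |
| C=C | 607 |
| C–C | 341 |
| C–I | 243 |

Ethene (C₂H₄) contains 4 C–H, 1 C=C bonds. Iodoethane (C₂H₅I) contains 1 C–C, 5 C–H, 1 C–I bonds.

ΔH ≈ −113 kJ

Bonds broken (reactants):
  C–H: 4 × 427 = 1708
  C=C: 1 × 607 = 607
  H–I: 1 × 291 = 291
  Σ(broken) = 2606 kJ
Bonds formed (products):
  C–C: 1 × 341 = 341
  C–H: 5 × 427 = 2135
  C–I: 1 × 243 = 243
  Σ(formed) = 2719 kJ
ΔH = Σ(broken) − Σ(formed) = 2606 − 2719 = −113 kJ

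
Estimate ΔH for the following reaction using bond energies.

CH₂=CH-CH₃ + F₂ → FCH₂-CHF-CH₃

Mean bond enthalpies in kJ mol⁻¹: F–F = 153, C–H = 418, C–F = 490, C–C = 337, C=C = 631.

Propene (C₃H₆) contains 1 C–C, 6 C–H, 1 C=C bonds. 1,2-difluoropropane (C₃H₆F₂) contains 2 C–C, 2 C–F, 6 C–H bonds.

ΔH ≈ −533 kJ

Bonds broken (reactants):
  C–C: 1 × 337 = 337
  C–H: 6 × 418 = 2508
  C=C: 1 × 631 = 631
  F–F: 1 × 153 = 153
  Σ(broken) = 3629 kJ
Bonds formed (products):
  C–C: 2 × 337 = 674
  C–F: 2 × 490 = 980
  C–H: 6 × 418 = 2508
  Σ(formed) = 4162 kJ
ΔH = Σ(broken) − Σ(formed) = 3629 − 4162 = −533 kJ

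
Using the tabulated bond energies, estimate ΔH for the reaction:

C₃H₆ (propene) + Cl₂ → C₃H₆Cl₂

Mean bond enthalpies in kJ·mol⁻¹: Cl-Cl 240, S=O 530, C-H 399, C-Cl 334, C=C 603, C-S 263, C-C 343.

ΔH ≈ −168 kJ

Bonds broken (reactants):
  C-C: 1 × 343 = 343
  C-H: 6 × 399 = 2394
  C=C: 1 × 603 = 603
  Cl-Cl: 1 × 240 = 240
  Σ(broken) = 3580 kJ
Bonds formed (products):
  C-C: 2 × 343 = 686
  C-Cl: 2 × 334 = 668
  C-H: 6 × 399 = 2394
  Σ(formed) = 3748 kJ
ΔH = Σ(broken) − Σ(formed) = 3580 − 3748 = −168 kJ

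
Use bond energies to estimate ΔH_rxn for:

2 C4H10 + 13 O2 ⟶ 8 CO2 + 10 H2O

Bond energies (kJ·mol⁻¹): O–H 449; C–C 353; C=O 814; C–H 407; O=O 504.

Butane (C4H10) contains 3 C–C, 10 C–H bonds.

ΔH ≈ −5194 kJ

Bonds broken (reactants):
  C–C: 6 × 353 = 2118
  C–H: 20 × 407 = 8140
  O=O: 13 × 504 = 6552
  Σ(broken) = 16810 kJ
Bonds formed (products):
  C=O: 16 × 814 = 13024
  O–H: 20 × 449 = 8980
  Σ(formed) = 22004 kJ
ΔH = Σ(broken) − Σ(formed) = 16810 − 22004 = −5194 kJ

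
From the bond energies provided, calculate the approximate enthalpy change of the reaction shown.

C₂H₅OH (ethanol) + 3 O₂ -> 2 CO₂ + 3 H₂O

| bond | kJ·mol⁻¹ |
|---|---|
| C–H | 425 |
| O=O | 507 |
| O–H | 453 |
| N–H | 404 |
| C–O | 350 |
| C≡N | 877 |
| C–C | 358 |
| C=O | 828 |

ΔH ≈ −1223 kJ

Bonds broken (reactants):
  C–C: 1 × 358 = 358
  C–H: 5 × 425 = 2125
  C–O: 1 × 350 = 350
  O–H: 1 × 453 = 453
  O=O: 3 × 507 = 1521
  Σ(broken) = 4807 kJ
Bonds formed (products):
  C=O: 4 × 828 = 3312
  O–H: 6 × 453 = 2718
  Σ(formed) = 6030 kJ
ΔH = Σ(broken) − Σ(formed) = 4807 − 6030 = −1223 kJ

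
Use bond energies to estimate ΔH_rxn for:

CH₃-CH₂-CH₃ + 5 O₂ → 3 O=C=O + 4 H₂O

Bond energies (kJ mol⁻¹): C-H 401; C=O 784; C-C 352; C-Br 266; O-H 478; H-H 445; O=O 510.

ΔH ≈ −2066 kJ

Bonds broken (reactants):
  C-C: 2 × 352 = 704
  C-H: 8 × 401 = 3208
  O=O: 5 × 510 = 2550
  Σ(broken) = 6462 kJ
Bonds formed (products):
  C=O: 6 × 784 = 4704
  O-H: 8 × 478 = 3824
  Σ(formed) = 8528 kJ
ΔH = Σ(broken) − Σ(formed) = 6462 − 8528 = −2066 kJ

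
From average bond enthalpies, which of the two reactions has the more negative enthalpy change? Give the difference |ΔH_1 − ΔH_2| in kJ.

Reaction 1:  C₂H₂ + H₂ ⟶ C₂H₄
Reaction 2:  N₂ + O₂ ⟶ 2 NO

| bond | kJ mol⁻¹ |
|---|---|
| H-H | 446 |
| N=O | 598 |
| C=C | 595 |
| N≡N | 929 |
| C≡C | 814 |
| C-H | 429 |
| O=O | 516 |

Reaction 1, by 442 kJ

Reaction 1:
  Bonds broken (reactants):
    C≡C: 1 × 814 = 814
    C-H: 2 × 429 = 858
    H-H: 1 × 446 = 446
    Σ(broken) = 2118 kJ
  Bonds formed (products):
    C-H: 4 × 429 = 1716
    C=C: 1 × 595 = 595
    Σ(formed) = 2311 kJ
  ΔH_1 = 2118 − 2311 = −193 kJ
Reaction 2:
  Bonds broken (reactants):
    N≡N: 1 × 929 = 929
    O=O: 1 × 516 = 516
    Σ(broken) = 1445 kJ
  Bonds formed (products):
    N=O: 2 × 598 = 1196
    Σ(formed) = 1196 kJ
  ΔH_2 = 1445 − 1196 = +249 kJ
ΔH_1 − ΔH_2 = −442 kJ, so reaction 1 has the more negative ΔH; |ΔH_1 − ΔH_2| = 442 kJ.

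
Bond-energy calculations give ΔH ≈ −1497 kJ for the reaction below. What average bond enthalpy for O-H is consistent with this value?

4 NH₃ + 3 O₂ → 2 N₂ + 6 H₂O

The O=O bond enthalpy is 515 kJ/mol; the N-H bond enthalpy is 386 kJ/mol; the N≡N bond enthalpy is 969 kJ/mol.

Let D be the O-H bond energy.
Σ(broken) = 12×386 + 3×515 = 6177
Σ(formed) = 2×969 + 12×D = 1938 + 12D
ΔH = Σ(broken) − Σ(formed) = (6177) − (1938 + 12D) = +4239 − 12D
Setting this equal to −1497 kJ gives 12D = 5736, so D = 478 kJ/mol.

D(O-H) ≈ 478 kJ/mol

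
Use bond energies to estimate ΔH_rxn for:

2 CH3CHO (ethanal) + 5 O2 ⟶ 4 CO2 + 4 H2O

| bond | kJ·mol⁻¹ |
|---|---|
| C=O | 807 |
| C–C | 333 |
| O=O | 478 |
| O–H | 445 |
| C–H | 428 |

ΔH ≈ −1922 kJ

Bonds broken (reactants):
  C–C: 2 × 333 = 666
  C–H: 8 × 428 = 3424
  C=O: 2 × 807 = 1614
  O=O: 5 × 478 = 2390
  Σ(broken) = 8094 kJ
Bonds formed (products):
  C=O: 8 × 807 = 6456
  O–H: 8 × 445 = 3560
  Σ(formed) = 10016 kJ
ΔH = Σ(broken) − Σ(formed) = 8094 − 10016 = −1922 kJ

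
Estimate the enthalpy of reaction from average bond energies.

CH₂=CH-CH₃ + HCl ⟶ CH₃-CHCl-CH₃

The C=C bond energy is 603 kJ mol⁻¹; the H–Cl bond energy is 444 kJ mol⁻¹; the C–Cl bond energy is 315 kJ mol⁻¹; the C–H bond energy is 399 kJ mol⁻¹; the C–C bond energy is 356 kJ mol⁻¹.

ΔH ≈ −23 kJ

Bonds broken (reactants):
  C–C: 1 × 356 = 356
  C–H: 6 × 399 = 2394
  C=C: 1 × 603 = 603
  H–Cl: 1 × 444 = 444
  Σ(broken) = 3797 kJ
Bonds formed (products):
  C–C: 2 × 356 = 712
  C–Cl: 1 × 315 = 315
  C–H: 7 × 399 = 2793
  Σ(formed) = 3820 kJ
ΔH = Σ(broken) − Σ(formed) = 3797 − 3820 = −23 kJ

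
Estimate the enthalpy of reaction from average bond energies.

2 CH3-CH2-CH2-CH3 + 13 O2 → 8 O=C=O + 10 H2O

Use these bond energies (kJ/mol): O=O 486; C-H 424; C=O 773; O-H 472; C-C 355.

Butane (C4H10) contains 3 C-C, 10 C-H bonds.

ΔH ≈ −4880 kJ

Bonds broken (reactants):
  C-C: 6 × 355 = 2130
  C-H: 20 × 424 = 8480
  O=O: 13 × 486 = 6318
  Σ(broken) = 16928 kJ
Bonds formed (products):
  C=O: 16 × 773 = 12368
  O-H: 20 × 472 = 9440
  Σ(formed) = 21808 kJ
ΔH = Σ(broken) − Σ(formed) = 16928 − 21808 = −4880 kJ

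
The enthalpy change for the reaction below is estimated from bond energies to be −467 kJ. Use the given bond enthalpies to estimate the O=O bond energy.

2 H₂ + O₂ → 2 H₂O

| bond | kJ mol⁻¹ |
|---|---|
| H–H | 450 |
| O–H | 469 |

D(O=O) ≈ 509 kJ/mol

Let D be the O=O bond energy.
Σ(broken) = 2×450 + 1×D = 900 + D
Σ(formed) = 4×469 = 1876
ΔH = Σ(broken) − Σ(formed) = (900 + D) − (1876) = −976 + D
Setting this equal to −467 kJ gives D = 509 kJ/mol.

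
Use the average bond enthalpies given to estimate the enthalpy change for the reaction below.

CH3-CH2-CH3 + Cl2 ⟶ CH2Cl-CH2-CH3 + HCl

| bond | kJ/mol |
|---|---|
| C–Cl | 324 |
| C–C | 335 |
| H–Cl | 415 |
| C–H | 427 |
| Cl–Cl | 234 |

Bonds broken (reactants):
  C–C: 2 × 335 = 670
  C–H: 8 × 427 = 3416
  Cl–Cl: 1 × 234 = 234
  Σ(broken) = 4320 kJ
Bonds formed (products):
  C–C: 2 × 335 = 670
  C–Cl: 1 × 324 = 324
  C–H: 7 × 427 = 2989
  H–Cl: 1 × 415 = 415
  Σ(formed) = 4398 kJ
ΔH = Σ(broken) − Σ(formed) = 4320 − 4398 = −78 kJ

ΔH ≈ −78 kJ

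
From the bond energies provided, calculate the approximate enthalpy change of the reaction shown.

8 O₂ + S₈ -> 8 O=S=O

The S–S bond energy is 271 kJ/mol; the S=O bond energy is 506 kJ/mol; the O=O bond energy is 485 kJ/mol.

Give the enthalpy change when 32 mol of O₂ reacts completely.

Bonds broken (reactants):
  O=O: 8 × 485 = 3880
  S–S: 8 × 271 = 2168
  Σ(broken) = 6048 kJ
Bonds formed (products):
  S=O: 16 × 506 = 8096
  Σ(formed) = 8096 kJ
ΔH = Σ(broken) − Σ(formed) = 6048 − 8096 = −2048 kJ
For 4× the reaction as written: 4 × (−2048) = −8192 kJ

ΔH = −8192 kJ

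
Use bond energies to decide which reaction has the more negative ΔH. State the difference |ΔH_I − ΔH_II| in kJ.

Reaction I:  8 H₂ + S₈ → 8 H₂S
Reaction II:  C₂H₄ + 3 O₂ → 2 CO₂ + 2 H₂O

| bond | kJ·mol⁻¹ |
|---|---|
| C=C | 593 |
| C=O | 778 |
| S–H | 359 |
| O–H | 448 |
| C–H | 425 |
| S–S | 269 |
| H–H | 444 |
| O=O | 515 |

Reaction II, by 1026 kJ

Reaction I:
  Bonds broken (reactants):
    H–H: 8 × 444 = 3552
    S–S: 8 × 269 = 2152
    Σ(broken) = 5704 kJ
  Bonds formed (products):
    S–H: 16 × 359 = 5744
    Σ(formed) = 5744 kJ
  ΔH_I = 5704 − 5744 = −40 kJ
Reaction II:
  Bonds broken (reactants):
    C–H: 4 × 425 = 1700
    C=C: 1 × 593 = 593
    O=O: 3 × 515 = 1545
    Σ(broken) = 3838 kJ
  Bonds formed (products):
    C=O: 4 × 778 = 3112
    O–H: 4 × 448 = 1792
    Σ(formed) = 4904 kJ
  ΔH_II = 3838 − 4904 = −1066 kJ
ΔH_I − ΔH_II = +1026 kJ, so reaction II has the more negative ΔH; |ΔH_I − ΔH_II| = 1026 kJ.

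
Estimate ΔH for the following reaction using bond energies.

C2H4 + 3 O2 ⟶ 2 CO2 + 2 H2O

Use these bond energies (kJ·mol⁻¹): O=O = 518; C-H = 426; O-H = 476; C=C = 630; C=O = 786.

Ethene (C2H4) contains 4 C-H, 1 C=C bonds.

ΔH ≈ −1160 kJ

Bonds broken (reactants):
  C-H: 4 × 426 = 1704
  C=C: 1 × 630 = 630
  O=O: 3 × 518 = 1554
  Σ(broken) = 3888 kJ
Bonds formed (products):
  C=O: 4 × 786 = 3144
  O-H: 4 × 476 = 1904
  Σ(formed) = 5048 kJ
ΔH = Σ(broken) − Σ(formed) = 3888 − 5048 = −1160 kJ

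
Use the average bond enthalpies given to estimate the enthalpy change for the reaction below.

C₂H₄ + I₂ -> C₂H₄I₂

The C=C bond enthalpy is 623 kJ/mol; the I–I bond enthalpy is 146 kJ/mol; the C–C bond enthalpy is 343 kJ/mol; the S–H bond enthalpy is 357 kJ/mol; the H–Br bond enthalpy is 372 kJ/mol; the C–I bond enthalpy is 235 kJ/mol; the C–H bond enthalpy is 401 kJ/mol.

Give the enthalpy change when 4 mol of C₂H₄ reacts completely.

ΔH = −176 kJ

Bonds broken (reactants):
  C–H: 4 × 401 = 1604
  C=C: 1 × 623 = 623
  I–I: 1 × 146 = 146
  Σ(broken) = 2373 kJ
Bonds formed (products):
  C–C: 1 × 343 = 343
  C–H: 4 × 401 = 1604
  C–I: 2 × 235 = 470
  Σ(formed) = 2417 kJ
ΔH = Σ(broken) − Σ(formed) = 2373 − 2417 = −44 kJ
For 4× the reaction as written: 4 × (−44) = −176 kJ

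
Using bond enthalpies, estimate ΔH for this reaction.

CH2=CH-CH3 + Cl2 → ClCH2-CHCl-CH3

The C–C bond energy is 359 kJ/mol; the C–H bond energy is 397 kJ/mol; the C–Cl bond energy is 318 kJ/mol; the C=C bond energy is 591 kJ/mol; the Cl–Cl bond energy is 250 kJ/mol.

Bonds broken (reactants):
  C–C: 1 × 359 = 359
  C–H: 6 × 397 = 2382
  C=C: 1 × 591 = 591
  Cl–Cl: 1 × 250 = 250
  Σ(broken) = 3582 kJ
Bonds formed (products):
  C–C: 2 × 359 = 718
  C–Cl: 2 × 318 = 636
  C–H: 6 × 397 = 2382
  Σ(formed) = 3736 kJ
ΔH = Σ(broken) − Σ(formed) = 3582 − 3736 = −154 kJ

ΔH ≈ −154 kJ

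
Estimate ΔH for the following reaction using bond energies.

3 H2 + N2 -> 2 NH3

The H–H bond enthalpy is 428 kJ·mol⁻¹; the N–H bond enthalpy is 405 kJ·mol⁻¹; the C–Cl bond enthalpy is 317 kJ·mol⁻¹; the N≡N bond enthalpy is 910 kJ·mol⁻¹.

ΔH ≈ −236 kJ

Bonds broken (reactants):
  H–H: 3 × 428 = 1284
  N≡N: 1 × 910 = 910
  Σ(broken) = 2194 kJ
Bonds formed (products):
  N–H: 6 × 405 = 2430
  Σ(formed) = 2430 kJ
ΔH = Σ(broken) − Σ(formed) = 2194 − 2430 = −236 kJ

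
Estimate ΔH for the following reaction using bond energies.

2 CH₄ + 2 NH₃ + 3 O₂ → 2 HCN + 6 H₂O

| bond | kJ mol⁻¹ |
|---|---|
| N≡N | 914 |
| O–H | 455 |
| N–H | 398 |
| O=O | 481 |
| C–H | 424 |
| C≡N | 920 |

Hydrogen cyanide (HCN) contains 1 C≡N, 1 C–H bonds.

ΔH ≈ −925 kJ

Bonds broken (reactants):
  C–H: 8 × 424 = 3392
  N–H: 6 × 398 = 2388
  O=O: 3 × 481 = 1443
  Σ(broken) = 7223 kJ
Bonds formed (products):
  C≡N: 2 × 920 = 1840
  C–H: 2 × 424 = 848
  O–H: 12 × 455 = 5460
  Σ(formed) = 8148 kJ
ΔH = Σ(broken) − Σ(formed) = 7223 − 8148 = −925 kJ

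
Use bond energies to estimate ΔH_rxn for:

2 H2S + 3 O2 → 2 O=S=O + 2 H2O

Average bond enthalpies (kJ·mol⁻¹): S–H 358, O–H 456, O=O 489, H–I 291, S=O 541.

Bonds broken (reactants):
  O=O: 3 × 489 = 1467
  S–H: 4 × 358 = 1432
  Σ(broken) = 2899 kJ
Bonds formed (products):
  O–H: 4 × 456 = 1824
  S=O: 4 × 541 = 2164
  Σ(formed) = 3988 kJ
ΔH = Σ(broken) − Σ(formed) = 2899 − 3988 = −1089 kJ

ΔH ≈ −1089 kJ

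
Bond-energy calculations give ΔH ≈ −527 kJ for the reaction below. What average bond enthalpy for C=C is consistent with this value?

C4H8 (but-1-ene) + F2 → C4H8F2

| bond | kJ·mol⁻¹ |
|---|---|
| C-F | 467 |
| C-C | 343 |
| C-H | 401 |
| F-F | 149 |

D(C=C) ≈ 601 kJ/mol

Let D be the C=C bond energy.
Σ(broken) = 2×343 + 8×401 + 1×D + 1×149 = 4043 + D
Σ(formed) = 3×343 + 2×467 + 8×401 = 5171
ΔH = Σ(broken) − Σ(formed) = (4043 + D) − (5171) = −1128 + D
Setting this equal to −527 kJ gives D = 601 kJ/mol.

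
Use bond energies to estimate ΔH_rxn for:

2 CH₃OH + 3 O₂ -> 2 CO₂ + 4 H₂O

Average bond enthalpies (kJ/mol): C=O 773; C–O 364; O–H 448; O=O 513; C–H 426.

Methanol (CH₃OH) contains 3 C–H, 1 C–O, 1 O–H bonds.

Bonds broken (reactants):
  C–H: 6 × 426 = 2556
  C–O: 2 × 364 = 728
  O–H: 2 × 448 = 896
  O=O: 3 × 513 = 1539
  Σ(broken) = 5719 kJ
Bonds formed (products):
  C=O: 4 × 773 = 3092
  O–H: 8 × 448 = 3584
  Σ(formed) = 6676 kJ
ΔH = Σ(broken) − Σ(formed) = 5719 − 6676 = −957 kJ

ΔH ≈ −957 kJ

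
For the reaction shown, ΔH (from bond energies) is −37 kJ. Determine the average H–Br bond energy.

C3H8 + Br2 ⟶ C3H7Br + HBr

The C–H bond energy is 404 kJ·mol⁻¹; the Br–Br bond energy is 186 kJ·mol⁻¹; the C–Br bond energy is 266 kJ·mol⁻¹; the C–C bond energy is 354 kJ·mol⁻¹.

Let D be the H–Br bond energy.
Σ(broken) = 1×186 + 2×354 + 8×404 = 4126
Σ(formed) = 1×266 + 2×354 + 7×404 + 1×D = 3802 + D
ΔH = Σ(broken) − Σ(formed) = (4126) − (3802 + D) = +324 − D
Setting this equal to −37 kJ gives D = 361 kJ/mol.

D(H–Br) ≈ 361 kJ/mol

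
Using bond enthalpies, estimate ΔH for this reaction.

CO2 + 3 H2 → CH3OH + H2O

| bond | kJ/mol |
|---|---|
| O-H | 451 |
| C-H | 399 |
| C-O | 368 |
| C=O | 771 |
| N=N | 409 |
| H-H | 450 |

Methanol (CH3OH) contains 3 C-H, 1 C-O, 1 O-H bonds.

ΔH ≈ −26 kJ

Bonds broken (reactants):
  C=O: 2 × 771 = 1542
  H-H: 3 × 450 = 1350
  Σ(broken) = 2892 kJ
Bonds formed (products):
  C-H: 3 × 399 = 1197
  C-O: 1 × 368 = 368
  O-H: 3 × 451 = 1353
  Σ(formed) = 2918 kJ
ΔH = Σ(broken) − Σ(formed) = 2892 − 2918 = −26 kJ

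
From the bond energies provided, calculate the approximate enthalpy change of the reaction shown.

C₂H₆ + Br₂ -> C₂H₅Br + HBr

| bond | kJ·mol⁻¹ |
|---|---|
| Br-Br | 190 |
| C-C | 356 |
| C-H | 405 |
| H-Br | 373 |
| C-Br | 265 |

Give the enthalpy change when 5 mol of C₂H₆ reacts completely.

ΔH = −215 kJ

Bonds broken (reactants):
  Br-Br: 1 × 190 = 190
  C-C: 1 × 356 = 356
  C-H: 6 × 405 = 2430
  Σ(broken) = 2976 kJ
Bonds formed (products):
  C-Br: 1 × 265 = 265
  C-C: 1 × 356 = 356
  C-H: 5 × 405 = 2025
  H-Br: 1 × 373 = 373
  Σ(formed) = 3019 kJ
ΔH = Σ(broken) − Σ(formed) = 2976 − 3019 = −43 kJ
For 5× the reaction as written: 5 × (−43) = −215 kJ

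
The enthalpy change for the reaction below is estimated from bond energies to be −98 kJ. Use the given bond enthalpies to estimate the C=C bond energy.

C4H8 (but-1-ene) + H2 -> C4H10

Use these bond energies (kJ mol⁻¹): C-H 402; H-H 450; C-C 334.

D(C=C) ≈ 590 kJ/mol

Let D be the C=C bond energy.
Σ(broken) = 2×334 + 8×402 + 1×D + 1×450 = 4334 + D
Σ(formed) = 3×334 + 10×402 = 5022
ΔH = Σ(broken) − Σ(formed) = (4334 + D) − (5022) = −688 + D
Setting this equal to −98 kJ gives D = 590 kJ/mol.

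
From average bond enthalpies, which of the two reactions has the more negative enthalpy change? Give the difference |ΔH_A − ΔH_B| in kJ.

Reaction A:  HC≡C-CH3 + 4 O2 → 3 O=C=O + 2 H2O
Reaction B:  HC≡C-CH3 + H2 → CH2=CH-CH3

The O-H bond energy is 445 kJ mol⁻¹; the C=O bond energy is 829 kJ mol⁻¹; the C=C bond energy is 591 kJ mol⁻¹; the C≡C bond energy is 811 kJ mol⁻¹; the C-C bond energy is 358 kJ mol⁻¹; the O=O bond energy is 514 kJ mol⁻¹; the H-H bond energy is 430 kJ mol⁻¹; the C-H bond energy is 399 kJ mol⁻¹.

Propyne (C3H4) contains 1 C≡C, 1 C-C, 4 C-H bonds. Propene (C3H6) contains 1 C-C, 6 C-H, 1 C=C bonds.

Reaction A, by 1785 kJ

Reaction A:
  Bonds broken (reactants):
    C≡C: 1 × 811 = 811
    C-C: 1 × 358 = 358
    C-H: 4 × 399 = 1596
    O=O: 4 × 514 = 2056
    Σ(broken) = 4821 kJ
  Bonds formed (products):
    C=O: 6 × 829 = 4974
    O-H: 4 × 445 = 1780
    Σ(formed) = 6754 kJ
  ΔH_A = 4821 − 6754 = −1933 kJ
Reaction B:
  Bonds broken (reactants):
    C≡C: 1 × 811 = 811
    C-C: 1 × 358 = 358
    C-H: 4 × 399 = 1596
    H-H: 1 × 430 = 430
    Σ(broken) = 3195 kJ
  Bonds formed (products):
    C-C: 1 × 358 = 358
    C-H: 6 × 399 = 2394
    C=C: 1 × 591 = 591
    Σ(formed) = 3343 kJ
  ΔH_B = 3195 − 3343 = −148 kJ
ΔH_A − ΔH_B = −1785 kJ, so reaction A has the more negative ΔH; |ΔH_A − ΔH_B| = 1785 kJ.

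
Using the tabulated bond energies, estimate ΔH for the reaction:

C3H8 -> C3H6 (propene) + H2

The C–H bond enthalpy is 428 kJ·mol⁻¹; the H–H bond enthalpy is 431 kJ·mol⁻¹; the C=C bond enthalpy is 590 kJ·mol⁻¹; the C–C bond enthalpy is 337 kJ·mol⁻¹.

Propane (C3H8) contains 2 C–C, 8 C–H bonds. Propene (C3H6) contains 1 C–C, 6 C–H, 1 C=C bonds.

ΔH ≈ +172 kJ

Bonds broken (reactants):
  C–C: 2 × 337 = 674
  C–H: 8 × 428 = 3424
  Σ(broken) = 4098 kJ
Bonds formed (products):
  C–C: 1 × 337 = 337
  C–H: 6 × 428 = 2568
  C=C: 1 × 590 = 590
  H–H: 1 × 431 = 431
  Σ(formed) = 3926 kJ
ΔH = Σ(broken) − Σ(formed) = 4098 − 3926 = +172 kJ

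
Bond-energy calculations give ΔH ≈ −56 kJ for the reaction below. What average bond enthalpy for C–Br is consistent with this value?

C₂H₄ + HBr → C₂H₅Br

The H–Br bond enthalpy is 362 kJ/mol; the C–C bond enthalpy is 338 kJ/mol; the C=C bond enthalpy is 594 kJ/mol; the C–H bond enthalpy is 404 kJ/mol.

Let D be the C–Br bond energy.
Σ(broken) = 4×404 + 1×594 + 1×362 = 2572
Σ(formed) = 1×D + 1×338 + 5×404 = 2358 + D
ΔH = Σ(broken) − Σ(formed) = (2572) − (2358 + D) = +214 − D
Setting this equal to −56 kJ gives D = 270 kJ/mol.

D(C–Br) ≈ 270 kJ/mol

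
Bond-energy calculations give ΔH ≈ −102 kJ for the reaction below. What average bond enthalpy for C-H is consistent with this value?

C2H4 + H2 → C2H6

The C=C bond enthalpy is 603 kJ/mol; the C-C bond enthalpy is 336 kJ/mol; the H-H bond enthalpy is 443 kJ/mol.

Let D be the C-H bond energy.
Σ(broken) = 4×D + 1×603 + 1×443 = 1046 + 4D
Σ(formed) = 1×336 + 6×D = 336 + 6D
ΔH = Σ(broken) − Σ(formed) = (1046 + 4D) − (336 + 6D) = +710 − 2D
Setting this equal to −102 kJ gives 2D = 812, so D = 406 kJ/mol.

D(C-H) ≈ 406 kJ/mol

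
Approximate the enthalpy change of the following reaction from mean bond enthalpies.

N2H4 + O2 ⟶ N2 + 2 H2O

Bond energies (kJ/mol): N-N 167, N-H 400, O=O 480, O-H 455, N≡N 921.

Bonds broken (reactants):
  N-H: 4 × 400 = 1600
  N-N: 1 × 167 = 167
  O=O: 1 × 480 = 480
  Σ(broken) = 2247 kJ
Bonds formed (products):
  N≡N: 1 × 921 = 921
  O-H: 4 × 455 = 1820
  Σ(formed) = 2741 kJ
ΔH = Σ(broken) − Σ(formed) = 2247 − 2741 = −494 kJ

ΔH ≈ −494 kJ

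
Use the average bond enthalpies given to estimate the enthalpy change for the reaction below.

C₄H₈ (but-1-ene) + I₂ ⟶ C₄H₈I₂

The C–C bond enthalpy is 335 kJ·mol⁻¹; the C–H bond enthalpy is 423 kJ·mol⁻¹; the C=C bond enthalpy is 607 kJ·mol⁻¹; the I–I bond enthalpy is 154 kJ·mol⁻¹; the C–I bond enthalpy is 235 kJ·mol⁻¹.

Bonds broken (reactants):
  C–C: 2 × 335 = 670
  C–H: 8 × 423 = 3384
  C=C: 1 × 607 = 607
  I–I: 1 × 154 = 154
  Σ(broken) = 4815 kJ
Bonds formed (products):
  C–C: 3 × 335 = 1005
  C–H: 8 × 423 = 3384
  C–I: 2 × 235 = 470
  Σ(formed) = 4859 kJ
ΔH = Σ(broken) − Σ(formed) = 4815 − 4859 = −44 kJ

ΔH ≈ −44 kJ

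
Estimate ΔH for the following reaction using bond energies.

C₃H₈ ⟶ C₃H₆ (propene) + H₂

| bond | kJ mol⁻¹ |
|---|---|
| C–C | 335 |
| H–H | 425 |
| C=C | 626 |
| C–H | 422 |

ΔH ≈ +128 kJ

Bonds broken (reactants):
  C–C: 2 × 335 = 670
  C–H: 8 × 422 = 3376
  Σ(broken) = 4046 kJ
Bonds formed (products):
  C–C: 1 × 335 = 335
  C–H: 6 × 422 = 2532
  C=C: 1 × 626 = 626
  H–H: 1 × 425 = 425
  Σ(formed) = 3918 kJ
ΔH = Σ(broken) − Σ(formed) = 4046 − 3918 = +128 kJ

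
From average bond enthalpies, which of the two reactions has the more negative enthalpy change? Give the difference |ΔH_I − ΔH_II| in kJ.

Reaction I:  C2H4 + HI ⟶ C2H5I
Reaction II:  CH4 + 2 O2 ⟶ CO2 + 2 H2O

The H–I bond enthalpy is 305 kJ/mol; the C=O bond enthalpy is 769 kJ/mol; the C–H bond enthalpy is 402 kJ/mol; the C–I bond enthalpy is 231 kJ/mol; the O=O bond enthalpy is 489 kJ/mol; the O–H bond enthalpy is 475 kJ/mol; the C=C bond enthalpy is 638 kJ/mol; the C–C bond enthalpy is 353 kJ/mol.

Reaction II, by 809 kJ

Reaction I:
  Bonds broken (reactants):
    C–H: 4 × 402 = 1608
    C=C: 1 × 638 = 638
    H–I: 1 × 305 = 305
    Σ(broken) = 2551 kJ
  Bonds formed (products):
    C–C: 1 × 353 = 353
    C–H: 5 × 402 = 2010
    C–I: 1 × 231 = 231
    Σ(formed) = 2594 kJ
  ΔH_I = 2551 − 2594 = −43 kJ
Reaction II:
  Bonds broken (reactants):
    C–H: 4 × 402 = 1608
    O=O: 2 × 489 = 978
    Σ(broken) = 2586 kJ
  Bonds formed (products):
    C=O: 2 × 769 = 1538
    O–H: 4 × 475 = 1900
    Σ(formed) = 3438 kJ
  ΔH_II = 2586 − 3438 = −852 kJ
ΔH_I − ΔH_II = +809 kJ, so reaction II has the more negative ΔH; |ΔH_I − ΔH_II| = 809 kJ.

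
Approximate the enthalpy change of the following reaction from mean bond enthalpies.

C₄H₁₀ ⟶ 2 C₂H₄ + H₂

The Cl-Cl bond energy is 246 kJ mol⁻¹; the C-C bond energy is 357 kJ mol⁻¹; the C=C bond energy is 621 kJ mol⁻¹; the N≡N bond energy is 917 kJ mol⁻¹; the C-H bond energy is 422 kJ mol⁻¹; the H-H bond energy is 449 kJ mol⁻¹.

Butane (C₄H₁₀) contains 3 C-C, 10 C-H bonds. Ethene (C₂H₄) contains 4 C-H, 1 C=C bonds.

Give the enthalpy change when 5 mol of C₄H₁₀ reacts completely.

ΔH = +1120 kJ

Bonds broken (reactants):
  C-C: 3 × 357 = 1071
  C-H: 10 × 422 = 4220
  Σ(broken) = 5291 kJ
Bonds formed (products):
  C-H: 8 × 422 = 3376
  C=C: 2 × 621 = 1242
  H-H: 1 × 449 = 449
  Σ(formed) = 5067 kJ
ΔH = Σ(broken) − Σ(formed) = 5291 − 5067 = +224 kJ
For 5× the reaction as written: 5 × (+224) = +1120 kJ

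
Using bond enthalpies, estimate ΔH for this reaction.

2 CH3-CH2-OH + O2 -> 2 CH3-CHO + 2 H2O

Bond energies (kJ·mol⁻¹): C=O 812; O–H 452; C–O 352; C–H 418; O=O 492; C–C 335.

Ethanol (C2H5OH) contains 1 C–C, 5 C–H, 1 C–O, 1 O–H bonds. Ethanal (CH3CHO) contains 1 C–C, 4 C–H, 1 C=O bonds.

Bonds broken (reactants):
  C–C: 2 × 335 = 670
  C–H: 10 × 418 = 4180
  C–O: 2 × 352 = 704
  O–H: 2 × 452 = 904
  O=O: 1 × 492 = 492
  Σ(broken) = 6950 kJ
Bonds formed (products):
  C–C: 2 × 335 = 670
  C–H: 8 × 418 = 3344
  C=O: 2 × 812 = 1624
  O–H: 4 × 452 = 1808
  Σ(formed) = 7446 kJ
ΔH = Σ(broken) − Σ(formed) = 6950 − 7446 = −496 kJ

ΔH ≈ −496 kJ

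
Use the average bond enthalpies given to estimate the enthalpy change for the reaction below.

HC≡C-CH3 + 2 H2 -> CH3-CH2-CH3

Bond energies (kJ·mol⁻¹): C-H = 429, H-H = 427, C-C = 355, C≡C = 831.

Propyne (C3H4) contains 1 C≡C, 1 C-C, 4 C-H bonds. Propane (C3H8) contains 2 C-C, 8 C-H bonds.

ΔH ≈ −386 kJ

Bonds broken (reactants):
  C≡C: 1 × 831 = 831
  C-C: 1 × 355 = 355
  C-H: 4 × 429 = 1716
  H-H: 2 × 427 = 854
  Σ(broken) = 3756 kJ
Bonds formed (products):
  C-C: 2 × 355 = 710
  C-H: 8 × 429 = 3432
  Σ(formed) = 4142 kJ
ΔH = Σ(broken) − Σ(formed) = 3756 − 4142 = −386 kJ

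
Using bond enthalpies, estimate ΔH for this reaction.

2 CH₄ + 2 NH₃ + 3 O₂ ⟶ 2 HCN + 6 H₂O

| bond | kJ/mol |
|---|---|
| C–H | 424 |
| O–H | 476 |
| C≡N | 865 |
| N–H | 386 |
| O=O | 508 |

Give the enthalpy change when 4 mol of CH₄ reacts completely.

ΔH = −2116 kJ

Bonds broken (reactants):
  C–H: 8 × 424 = 3392
  N–H: 6 × 386 = 2316
  O=O: 3 × 508 = 1524
  Σ(broken) = 7232 kJ
Bonds formed (products):
  C≡N: 2 × 865 = 1730
  C–H: 2 × 424 = 848
  O–H: 12 × 476 = 5712
  Σ(formed) = 8290 kJ
ΔH = Σ(broken) − Σ(formed) = 7232 − 8290 = −1058 kJ
For 2× the reaction as written: 2 × (−1058) = −2116 kJ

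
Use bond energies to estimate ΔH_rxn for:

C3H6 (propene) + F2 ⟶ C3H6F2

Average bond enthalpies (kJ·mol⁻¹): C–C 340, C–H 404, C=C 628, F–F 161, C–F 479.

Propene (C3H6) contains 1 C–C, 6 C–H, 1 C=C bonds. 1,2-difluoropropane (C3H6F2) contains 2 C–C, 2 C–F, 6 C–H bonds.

ΔH ≈ −509 kJ

Bonds broken (reactants):
  C–C: 1 × 340 = 340
  C–H: 6 × 404 = 2424
  C=C: 1 × 628 = 628
  F–F: 1 × 161 = 161
  Σ(broken) = 3553 kJ
Bonds formed (products):
  C–C: 2 × 340 = 680
  C–F: 2 × 479 = 958
  C–H: 6 × 404 = 2424
  Σ(formed) = 4062 kJ
ΔH = Σ(broken) − Σ(formed) = 3553 − 4062 = −509 kJ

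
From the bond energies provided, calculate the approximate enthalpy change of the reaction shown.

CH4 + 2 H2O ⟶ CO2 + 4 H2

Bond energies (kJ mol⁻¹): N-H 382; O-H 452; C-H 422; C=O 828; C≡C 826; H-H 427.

ΔH ≈ +132 kJ

Bonds broken (reactants):
  C-H: 4 × 422 = 1688
  O-H: 4 × 452 = 1808
  Σ(broken) = 3496 kJ
Bonds formed (products):
  C=O: 2 × 828 = 1656
  H-H: 4 × 427 = 1708
  Σ(formed) = 3364 kJ
ΔH = Σ(broken) − Σ(formed) = 3496 − 3364 = +132 kJ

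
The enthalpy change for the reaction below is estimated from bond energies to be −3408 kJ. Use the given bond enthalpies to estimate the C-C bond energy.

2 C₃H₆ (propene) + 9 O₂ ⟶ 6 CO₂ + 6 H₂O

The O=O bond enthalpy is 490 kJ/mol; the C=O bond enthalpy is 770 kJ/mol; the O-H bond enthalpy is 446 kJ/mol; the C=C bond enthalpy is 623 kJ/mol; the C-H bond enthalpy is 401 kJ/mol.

Let D be the C-C bond energy.
Σ(broken) = 2×D + 12×401 + 2×623 + 9×490 = 10468 + 2D
Σ(formed) = 12×770 + 12×446 = 14592
ΔH = Σ(broken) − Σ(formed) = (10468 + 2D) − (14592) = −4124 + 2D
Setting this equal to −3408 kJ gives 2D = 716, so D = 358 kJ/mol.

D(C-C) ≈ 358 kJ/mol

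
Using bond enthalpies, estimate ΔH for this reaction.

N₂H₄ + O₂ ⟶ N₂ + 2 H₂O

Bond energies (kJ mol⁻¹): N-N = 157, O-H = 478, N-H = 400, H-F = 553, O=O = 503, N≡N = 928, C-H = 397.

Bonds broken (reactants):
  N-H: 4 × 400 = 1600
  N-N: 1 × 157 = 157
  O=O: 1 × 503 = 503
  Σ(broken) = 2260 kJ
Bonds formed (products):
  N≡N: 1 × 928 = 928
  O-H: 4 × 478 = 1912
  Σ(formed) = 2840 kJ
ΔH = Σ(broken) − Σ(formed) = 2260 − 2840 = −580 kJ

ΔH ≈ −580 kJ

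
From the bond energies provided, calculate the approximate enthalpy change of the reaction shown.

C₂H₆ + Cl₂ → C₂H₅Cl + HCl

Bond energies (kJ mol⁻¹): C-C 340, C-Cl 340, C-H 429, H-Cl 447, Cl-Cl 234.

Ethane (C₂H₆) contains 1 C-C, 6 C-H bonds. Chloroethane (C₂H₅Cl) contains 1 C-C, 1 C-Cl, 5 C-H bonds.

ΔH ≈ −124 kJ

Bonds broken (reactants):
  C-C: 1 × 340 = 340
  C-H: 6 × 429 = 2574
  Cl-Cl: 1 × 234 = 234
  Σ(broken) = 3148 kJ
Bonds formed (products):
  C-C: 1 × 340 = 340
  C-Cl: 1 × 340 = 340
  C-H: 5 × 429 = 2145
  H-Cl: 1 × 447 = 447
  Σ(formed) = 3272 kJ
ΔH = Σ(broken) − Σ(formed) = 3148 − 3272 = −124 kJ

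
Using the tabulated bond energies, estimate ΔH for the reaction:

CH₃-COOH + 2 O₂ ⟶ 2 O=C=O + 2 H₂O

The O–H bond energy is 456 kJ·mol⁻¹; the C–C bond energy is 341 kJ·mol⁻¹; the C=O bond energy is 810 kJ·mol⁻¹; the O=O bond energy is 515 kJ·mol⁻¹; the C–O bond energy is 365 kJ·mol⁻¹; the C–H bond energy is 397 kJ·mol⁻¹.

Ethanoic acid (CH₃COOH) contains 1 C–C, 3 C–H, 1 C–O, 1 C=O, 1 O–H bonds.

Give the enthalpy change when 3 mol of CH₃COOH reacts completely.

ΔH = −2613 kJ

Bonds broken (reactants):
  C–C: 1 × 341 = 341
  C–H: 3 × 397 = 1191
  C–O: 1 × 365 = 365
  C=O: 1 × 810 = 810
  O–H: 1 × 456 = 456
  O=O: 2 × 515 = 1030
  Σ(broken) = 4193 kJ
Bonds formed (products):
  C=O: 4 × 810 = 3240
  O–H: 4 × 456 = 1824
  Σ(formed) = 5064 kJ
ΔH = Σ(broken) − Σ(formed) = 4193 − 5064 = −871 kJ
For 3× the reaction as written: 3 × (−871) = −2613 kJ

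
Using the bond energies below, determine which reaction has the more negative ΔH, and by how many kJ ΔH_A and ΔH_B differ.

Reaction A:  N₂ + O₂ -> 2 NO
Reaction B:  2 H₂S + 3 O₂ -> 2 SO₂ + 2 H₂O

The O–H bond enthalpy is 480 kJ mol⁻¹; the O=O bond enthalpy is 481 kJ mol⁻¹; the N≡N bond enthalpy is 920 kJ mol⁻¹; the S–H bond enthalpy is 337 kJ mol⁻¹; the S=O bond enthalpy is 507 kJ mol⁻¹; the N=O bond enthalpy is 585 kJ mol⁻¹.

Reaction A:
  Bonds broken (reactants):
    N≡N: 1 × 920 = 920
    O=O: 1 × 481 = 481
    Σ(broken) = 1401 kJ
  Bonds formed (products):
    N=O: 2 × 585 = 1170
    Σ(formed) = 1170 kJ
  ΔH_A = 1401 − 1170 = +231 kJ
Reaction B:
  Bonds broken (reactants):
    O=O: 3 × 481 = 1443
    S–H: 4 × 337 = 1348
    Σ(broken) = 2791 kJ
  Bonds formed (products):
    O–H: 4 × 480 = 1920
    S=O: 4 × 507 = 2028
    Σ(formed) = 3948 kJ
  ΔH_B = 2791 − 3948 = −1157 kJ
ΔH_A − ΔH_B = +1388 kJ, so reaction B has the more negative ΔH; |ΔH_A − ΔH_B| = 1388 kJ.

Reaction B, by 1388 kJ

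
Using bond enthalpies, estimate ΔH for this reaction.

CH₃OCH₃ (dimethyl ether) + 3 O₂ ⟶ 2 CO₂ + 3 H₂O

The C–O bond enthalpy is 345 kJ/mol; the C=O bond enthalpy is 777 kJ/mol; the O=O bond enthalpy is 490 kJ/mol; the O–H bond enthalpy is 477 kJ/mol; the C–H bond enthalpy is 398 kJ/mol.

Bonds broken (reactants):
  C–H: 6 × 398 = 2388
  C–O: 2 × 345 = 690
  O=O: 3 × 490 = 1470
  Σ(broken) = 4548 kJ
Bonds formed (products):
  C=O: 4 × 777 = 3108
  O–H: 6 × 477 = 2862
  Σ(formed) = 5970 kJ
ΔH = Σ(broken) − Σ(formed) = 4548 − 5970 = −1422 kJ

ΔH ≈ −1422 kJ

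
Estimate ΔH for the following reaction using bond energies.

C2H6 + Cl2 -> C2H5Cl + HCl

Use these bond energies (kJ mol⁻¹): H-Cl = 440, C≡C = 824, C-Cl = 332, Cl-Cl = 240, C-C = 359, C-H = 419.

ΔH ≈ −113 kJ

Bonds broken (reactants):
  C-C: 1 × 359 = 359
  C-H: 6 × 419 = 2514
  Cl-Cl: 1 × 240 = 240
  Σ(broken) = 3113 kJ
Bonds formed (products):
  C-C: 1 × 359 = 359
  C-Cl: 1 × 332 = 332
  C-H: 5 × 419 = 2095
  H-Cl: 1 × 440 = 440
  Σ(formed) = 3226 kJ
ΔH = Σ(broken) − Σ(formed) = 3113 − 3226 = −113 kJ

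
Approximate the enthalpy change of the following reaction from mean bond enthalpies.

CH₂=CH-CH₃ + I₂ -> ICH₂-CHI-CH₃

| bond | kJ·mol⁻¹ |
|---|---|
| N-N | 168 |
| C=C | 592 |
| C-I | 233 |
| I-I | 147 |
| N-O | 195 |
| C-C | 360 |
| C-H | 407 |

ΔH ≈ −87 kJ

Bonds broken (reactants):
  C-C: 1 × 360 = 360
  C-H: 6 × 407 = 2442
  C=C: 1 × 592 = 592
  I-I: 1 × 147 = 147
  Σ(broken) = 3541 kJ
Bonds formed (products):
  C-C: 2 × 360 = 720
  C-H: 6 × 407 = 2442
  C-I: 2 × 233 = 466
  Σ(formed) = 3628 kJ
ΔH = Σ(broken) − Σ(formed) = 3541 − 3628 = −87 kJ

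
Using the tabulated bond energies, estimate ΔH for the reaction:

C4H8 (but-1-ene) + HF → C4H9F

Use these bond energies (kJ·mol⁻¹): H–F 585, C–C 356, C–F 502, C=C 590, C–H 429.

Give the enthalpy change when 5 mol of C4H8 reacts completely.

ΔH = −560 kJ

Bonds broken (reactants):
  C–C: 2 × 356 = 712
  C–H: 8 × 429 = 3432
  C=C: 1 × 590 = 590
  H–F: 1 × 585 = 585
  Σ(broken) = 5319 kJ
Bonds formed (products):
  C–C: 3 × 356 = 1068
  C–F: 1 × 502 = 502
  C–H: 9 × 429 = 3861
  Σ(formed) = 5431 kJ
ΔH = Σ(broken) − Σ(formed) = 5319 − 5431 = −112 kJ
For 5× the reaction as written: 5 × (−112) = −560 kJ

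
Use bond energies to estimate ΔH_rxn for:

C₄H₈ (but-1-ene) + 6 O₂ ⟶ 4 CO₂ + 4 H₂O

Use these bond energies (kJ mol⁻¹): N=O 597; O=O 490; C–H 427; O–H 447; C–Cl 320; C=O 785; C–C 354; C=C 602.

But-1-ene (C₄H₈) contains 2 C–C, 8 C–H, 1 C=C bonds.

ΔH ≈ −2190 kJ

Bonds broken (reactants):
  C–C: 2 × 354 = 708
  C–H: 8 × 427 = 3416
  C=C: 1 × 602 = 602
  O=O: 6 × 490 = 2940
  Σ(broken) = 7666 kJ
Bonds formed (products):
  C=O: 8 × 785 = 6280
  O–H: 8 × 447 = 3576
  Σ(formed) = 9856 kJ
ΔH = Σ(broken) − Σ(formed) = 7666 − 9856 = −2190 kJ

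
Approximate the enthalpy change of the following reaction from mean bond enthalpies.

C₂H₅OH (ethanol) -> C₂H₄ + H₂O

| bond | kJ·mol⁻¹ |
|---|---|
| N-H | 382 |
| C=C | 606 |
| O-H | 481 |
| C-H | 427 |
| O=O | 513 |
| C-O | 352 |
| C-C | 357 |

ΔH ≈ +49 kJ

Bonds broken (reactants):
  C-C: 1 × 357 = 357
  C-H: 5 × 427 = 2135
  C-O: 1 × 352 = 352
  O-H: 1 × 481 = 481
  Σ(broken) = 3325 kJ
Bonds formed (products):
  C-H: 4 × 427 = 1708
  C=C: 1 × 606 = 606
  O-H: 2 × 481 = 962
  Σ(formed) = 3276 kJ
ΔH = Σ(broken) − Σ(formed) = 3325 − 3276 = +49 kJ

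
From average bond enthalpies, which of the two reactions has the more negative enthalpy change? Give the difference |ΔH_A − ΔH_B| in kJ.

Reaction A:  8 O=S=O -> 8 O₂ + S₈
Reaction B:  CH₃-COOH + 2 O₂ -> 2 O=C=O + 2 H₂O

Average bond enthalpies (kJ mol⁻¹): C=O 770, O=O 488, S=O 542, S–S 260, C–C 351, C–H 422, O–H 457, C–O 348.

Reaction A:
  Bonds broken (reactants):
    S=O: 16 × 542 = 8672
    Σ(broken) = 8672 kJ
  Bonds formed (products):
    O=O: 8 × 488 = 3904
    S–S: 8 × 260 = 2080
    Σ(formed) = 5984 kJ
  ΔH_A = 8672 − 5984 = +2688 kJ
Reaction B:
  Bonds broken (reactants):
    C–C: 1 × 351 = 351
    C–H: 3 × 422 = 1266
    C–O: 1 × 348 = 348
    C=O: 1 × 770 = 770
    O–H: 1 × 457 = 457
    O=O: 2 × 488 = 976
    Σ(broken) = 4168 kJ
  Bonds formed (products):
    C=O: 4 × 770 = 3080
    O–H: 4 × 457 = 1828
    Σ(formed) = 4908 kJ
  ΔH_B = 4168 − 4908 = −740 kJ
ΔH_A − ΔH_B = +3428 kJ, so reaction B has the more negative ΔH; |ΔH_A − ΔH_B| = 3428 kJ.

Reaction B, by 3428 kJ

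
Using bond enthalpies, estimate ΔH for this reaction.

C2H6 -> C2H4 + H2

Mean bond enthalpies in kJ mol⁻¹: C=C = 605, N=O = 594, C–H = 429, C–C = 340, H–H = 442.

ΔH ≈ +151 kJ

Bonds broken (reactants):
  C–C: 1 × 340 = 340
  C–H: 6 × 429 = 2574
  Σ(broken) = 2914 kJ
Bonds formed (products):
  C–H: 4 × 429 = 1716
  C=C: 1 × 605 = 605
  H–H: 1 × 442 = 442
  Σ(formed) = 2763 kJ
ΔH = Σ(broken) − Σ(formed) = 2914 − 2763 = +151 kJ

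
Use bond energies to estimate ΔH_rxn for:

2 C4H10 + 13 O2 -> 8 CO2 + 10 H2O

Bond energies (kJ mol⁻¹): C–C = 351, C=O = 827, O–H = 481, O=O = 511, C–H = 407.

Bonds broken (reactants):
  C–C: 6 × 351 = 2106
  C–H: 20 × 407 = 8140
  O=O: 13 × 511 = 6643
  Σ(broken) = 16889 kJ
Bonds formed (products):
  C=O: 16 × 827 = 13232
  O–H: 20 × 481 = 9620
  Σ(formed) = 22852 kJ
ΔH = Σ(broken) − Σ(formed) = 16889 − 22852 = −5963 kJ

ΔH ≈ −5963 kJ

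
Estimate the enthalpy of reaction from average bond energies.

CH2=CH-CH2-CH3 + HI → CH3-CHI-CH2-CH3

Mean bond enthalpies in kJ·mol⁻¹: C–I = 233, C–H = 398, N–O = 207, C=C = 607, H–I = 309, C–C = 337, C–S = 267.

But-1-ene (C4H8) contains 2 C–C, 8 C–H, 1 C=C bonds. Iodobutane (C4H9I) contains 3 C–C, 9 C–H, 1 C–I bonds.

Bonds broken (reactants):
  C–C: 2 × 337 = 674
  C–H: 8 × 398 = 3184
  C=C: 1 × 607 = 607
  H–I: 1 × 309 = 309
  Σ(broken) = 4774 kJ
Bonds formed (products):
  C–C: 3 × 337 = 1011
  C–H: 9 × 398 = 3582
  C–I: 1 × 233 = 233
  Σ(formed) = 4826 kJ
ΔH = Σ(broken) − Σ(formed) = 4774 − 4826 = −52 kJ

ΔH ≈ −52 kJ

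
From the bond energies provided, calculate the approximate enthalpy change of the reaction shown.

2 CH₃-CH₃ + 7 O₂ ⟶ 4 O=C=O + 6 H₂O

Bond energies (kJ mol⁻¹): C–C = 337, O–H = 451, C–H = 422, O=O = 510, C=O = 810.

Bonds broken (reactants):
  C–C: 2 × 337 = 674
  C–H: 12 × 422 = 5064
  O=O: 7 × 510 = 3570
  Σ(broken) = 9308 kJ
Bonds formed (products):
  C=O: 8 × 810 = 6480
  O–H: 12 × 451 = 5412
  Σ(formed) = 11892 kJ
ΔH = Σ(broken) − Σ(formed) = 9308 − 11892 = −2584 kJ

ΔH ≈ −2584 kJ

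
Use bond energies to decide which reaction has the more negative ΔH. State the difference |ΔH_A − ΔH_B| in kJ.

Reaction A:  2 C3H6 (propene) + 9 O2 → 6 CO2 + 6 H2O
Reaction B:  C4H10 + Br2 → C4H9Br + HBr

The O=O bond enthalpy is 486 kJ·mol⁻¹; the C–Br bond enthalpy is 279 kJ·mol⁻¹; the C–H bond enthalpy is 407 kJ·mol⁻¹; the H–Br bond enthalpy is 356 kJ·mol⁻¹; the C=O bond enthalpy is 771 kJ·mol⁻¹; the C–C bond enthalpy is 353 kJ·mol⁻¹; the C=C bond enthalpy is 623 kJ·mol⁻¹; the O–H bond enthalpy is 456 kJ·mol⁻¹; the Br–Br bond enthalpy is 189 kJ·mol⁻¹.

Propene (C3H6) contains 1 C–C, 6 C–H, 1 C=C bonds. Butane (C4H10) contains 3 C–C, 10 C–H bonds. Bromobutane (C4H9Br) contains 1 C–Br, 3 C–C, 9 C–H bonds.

Reaction A:
  Bonds broken (reactants):
    C–C: 2 × 353 = 706
    C–H: 12 × 407 = 4884
    C=C: 2 × 623 = 1246
    O=O: 9 × 486 = 4374
    Σ(broken) = 11210 kJ
  Bonds formed (products):
    C=O: 12 × 771 = 9252
    O–H: 12 × 456 = 5472
    Σ(formed) = 14724 kJ
  ΔH_A = 11210 − 14724 = −3514 kJ
Reaction B:
  Bonds broken (reactants):
    Br–Br: 1 × 189 = 189
    C–C: 3 × 353 = 1059
    C–H: 10 × 407 = 4070
    Σ(broken) = 5318 kJ
  Bonds formed (products):
    C–Br: 1 × 279 = 279
    C–C: 3 × 353 = 1059
    C–H: 9 × 407 = 3663
    H–Br: 1 × 356 = 356
    Σ(formed) = 5357 kJ
  ΔH_B = 5318 − 5357 = −39 kJ
ΔH_A − ΔH_B = −3475 kJ, so reaction A has the more negative ΔH; |ΔH_A − ΔH_B| = 3475 kJ.

Reaction A, by 3475 kJ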